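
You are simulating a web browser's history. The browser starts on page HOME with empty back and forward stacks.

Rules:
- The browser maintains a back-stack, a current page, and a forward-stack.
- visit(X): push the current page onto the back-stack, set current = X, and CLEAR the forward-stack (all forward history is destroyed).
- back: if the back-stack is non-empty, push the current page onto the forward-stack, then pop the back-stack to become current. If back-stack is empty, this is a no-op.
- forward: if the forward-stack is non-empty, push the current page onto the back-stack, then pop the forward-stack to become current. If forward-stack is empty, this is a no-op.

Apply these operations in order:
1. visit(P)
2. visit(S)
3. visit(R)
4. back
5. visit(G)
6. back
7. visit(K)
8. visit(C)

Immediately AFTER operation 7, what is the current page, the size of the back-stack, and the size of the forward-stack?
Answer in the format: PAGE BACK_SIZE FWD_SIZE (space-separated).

After 1 (visit(P)): cur=P back=1 fwd=0
After 2 (visit(S)): cur=S back=2 fwd=0
After 3 (visit(R)): cur=R back=3 fwd=0
After 4 (back): cur=S back=2 fwd=1
After 5 (visit(G)): cur=G back=3 fwd=0
After 6 (back): cur=S back=2 fwd=1
After 7 (visit(K)): cur=K back=3 fwd=0

K 3 0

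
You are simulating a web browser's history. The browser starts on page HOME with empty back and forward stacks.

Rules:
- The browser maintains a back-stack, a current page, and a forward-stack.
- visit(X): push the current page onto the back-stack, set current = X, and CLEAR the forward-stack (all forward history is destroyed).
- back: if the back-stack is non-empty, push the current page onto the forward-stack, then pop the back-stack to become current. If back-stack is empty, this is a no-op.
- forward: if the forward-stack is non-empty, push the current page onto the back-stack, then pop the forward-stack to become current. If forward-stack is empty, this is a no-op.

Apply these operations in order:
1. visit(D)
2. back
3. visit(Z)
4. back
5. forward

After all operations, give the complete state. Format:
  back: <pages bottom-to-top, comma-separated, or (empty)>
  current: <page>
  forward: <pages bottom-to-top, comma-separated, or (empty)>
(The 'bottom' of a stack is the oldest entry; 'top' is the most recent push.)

After 1 (visit(D)): cur=D back=1 fwd=0
After 2 (back): cur=HOME back=0 fwd=1
After 3 (visit(Z)): cur=Z back=1 fwd=0
After 4 (back): cur=HOME back=0 fwd=1
After 5 (forward): cur=Z back=1 fwd=0

Answer: back: HOME
current: Z
forward: (empty)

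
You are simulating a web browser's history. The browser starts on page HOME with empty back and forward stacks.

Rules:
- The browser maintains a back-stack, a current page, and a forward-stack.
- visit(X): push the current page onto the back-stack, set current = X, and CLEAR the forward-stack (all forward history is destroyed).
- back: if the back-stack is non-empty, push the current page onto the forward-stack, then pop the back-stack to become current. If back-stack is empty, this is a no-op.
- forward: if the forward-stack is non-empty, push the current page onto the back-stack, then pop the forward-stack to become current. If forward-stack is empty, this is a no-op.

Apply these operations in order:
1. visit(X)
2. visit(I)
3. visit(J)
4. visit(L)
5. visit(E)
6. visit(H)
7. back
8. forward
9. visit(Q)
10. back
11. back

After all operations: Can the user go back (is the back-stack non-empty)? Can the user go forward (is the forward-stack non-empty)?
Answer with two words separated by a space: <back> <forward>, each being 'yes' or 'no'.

Answer: yes yes

Derivation:
After 1 (visit(X)): cur=X back=1 fwd=0
After 2 (visit(I)): cur=I back=2 fwd=0
After 3 (visit(J)): cur=J back=3 fwd=0
After 4 (visit(L)): cur=L back=4 fwd=0
After 5 (visit(E)): cur=E back=5 fwd=0
After 6 (visit(H)): cur=H back=6 fwd=0
After 7 (back): cur=E back=5 fwd=1
After 8 (forward): cur=H back=6 fwd=0
After 9 (visit(Q)): cur=Q back=7 fwd=0
After 10 (back): cur=H back=6 fwd=1
After 11 (back): cur=E back=5 fwd=2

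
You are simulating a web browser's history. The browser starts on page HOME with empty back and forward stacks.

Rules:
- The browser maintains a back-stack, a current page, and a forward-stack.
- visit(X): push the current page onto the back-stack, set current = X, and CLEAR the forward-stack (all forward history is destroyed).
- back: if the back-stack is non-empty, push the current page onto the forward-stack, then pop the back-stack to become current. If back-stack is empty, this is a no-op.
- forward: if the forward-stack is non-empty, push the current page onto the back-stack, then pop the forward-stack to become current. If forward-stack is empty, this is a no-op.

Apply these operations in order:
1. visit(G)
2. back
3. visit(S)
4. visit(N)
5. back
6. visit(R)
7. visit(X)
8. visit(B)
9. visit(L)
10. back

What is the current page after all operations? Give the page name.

After 1 (visit(G)): cur=G back=1 fwd=0
After 2 (back): cur=HOME back=0 fwd=1
After 3 (visit(S)): cur=S back=1 fwd=0
After 4 (visit(N)): cur=N back=2 fwd=0
After 5 (back): cur=S back=1 fwd=1
After 6 (visit(R)): cur=R back=2 fwd=0
After 7 (visit(X)): cur=X back=3 fwd=0
After 8 (visit(B)): cur=B back=4 fwd=0
After 9 (visit(L)): cur=L back=5 fwd=0
After 10 (back): cur=B back=4 fwd=1

Answer: B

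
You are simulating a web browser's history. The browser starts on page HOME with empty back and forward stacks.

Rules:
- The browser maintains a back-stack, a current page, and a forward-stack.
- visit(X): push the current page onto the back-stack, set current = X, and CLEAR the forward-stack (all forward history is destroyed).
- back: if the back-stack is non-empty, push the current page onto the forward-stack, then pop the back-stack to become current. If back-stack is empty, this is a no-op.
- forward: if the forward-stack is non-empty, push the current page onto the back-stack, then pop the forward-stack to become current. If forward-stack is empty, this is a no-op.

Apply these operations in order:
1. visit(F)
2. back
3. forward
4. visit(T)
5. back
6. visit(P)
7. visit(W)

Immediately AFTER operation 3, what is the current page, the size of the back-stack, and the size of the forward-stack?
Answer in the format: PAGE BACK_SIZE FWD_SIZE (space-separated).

After 1 (visit(F)): cur=F back=1 fwd=0
After 2 (back): cur=HOME back=0 fwd=1
After 3 (forward): cur=F back=1 fwd=0

F 1 0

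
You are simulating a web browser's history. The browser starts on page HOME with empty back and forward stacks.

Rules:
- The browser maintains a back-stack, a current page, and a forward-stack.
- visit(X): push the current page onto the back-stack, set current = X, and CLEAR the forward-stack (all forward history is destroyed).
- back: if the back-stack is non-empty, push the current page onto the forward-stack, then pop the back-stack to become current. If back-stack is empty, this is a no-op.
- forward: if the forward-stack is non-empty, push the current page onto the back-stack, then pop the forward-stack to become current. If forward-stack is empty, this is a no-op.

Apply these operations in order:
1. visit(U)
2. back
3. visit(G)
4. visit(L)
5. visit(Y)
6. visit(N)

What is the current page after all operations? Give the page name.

After 1 (visit(U)): cur=U back=1 fwd=0
After 2 (back): cur=HOME back=0 fwd=1
After 3 (visit(G)): cur=G back=1 fwd=0
After 4 (visit(L)): cur=L back=2 fwd=0
After 5 (visit(Y)): cur=Y back=3 fwd=0
After 6 (visit(N)): cur=N back=4 fwd=0

Answer: N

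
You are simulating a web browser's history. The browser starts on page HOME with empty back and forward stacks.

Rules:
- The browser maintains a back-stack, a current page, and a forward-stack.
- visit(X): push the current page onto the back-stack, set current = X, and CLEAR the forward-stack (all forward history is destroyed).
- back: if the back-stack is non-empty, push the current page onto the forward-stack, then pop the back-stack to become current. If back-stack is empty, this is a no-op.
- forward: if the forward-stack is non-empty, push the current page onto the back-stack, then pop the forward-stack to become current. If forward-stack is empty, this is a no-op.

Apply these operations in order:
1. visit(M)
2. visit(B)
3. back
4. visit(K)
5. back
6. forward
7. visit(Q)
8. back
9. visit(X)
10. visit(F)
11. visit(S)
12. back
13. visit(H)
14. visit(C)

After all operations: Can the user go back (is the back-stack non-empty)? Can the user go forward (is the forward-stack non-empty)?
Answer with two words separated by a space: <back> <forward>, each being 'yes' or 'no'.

Answer: yes no

Derivation:
After 1 (visit(M)): cur=M back=1 fwd=0
After 2 (visit(B)): cur=B back=2 fwd=0
After 3 (back): cur=M back=1 fwd=1
After 4 (visit(K)): cur=K back=2 fwd=0
After 5 (back): cur=M back=1 fwd=1
After 6 (forward): cur=K back=2 fwd=0
After 7 (visit(Q)): cur=Q back=3 fwd=0
After 8 (back): cur=K back=2 fwd=1
After 9 (visit(X)): cur=X back=3 fwd=0
After 10 (visit(F)): cur=F back=4 fwd=0
After 11 (visit(S)): cur=S back=5 fwd=0
After 12 (back): cur=F back=4 fwd=1
After 13 (visit(H)): cur=H back=5 fwd=0
After 14 (visit(C)): cur=C back=6 fwd=0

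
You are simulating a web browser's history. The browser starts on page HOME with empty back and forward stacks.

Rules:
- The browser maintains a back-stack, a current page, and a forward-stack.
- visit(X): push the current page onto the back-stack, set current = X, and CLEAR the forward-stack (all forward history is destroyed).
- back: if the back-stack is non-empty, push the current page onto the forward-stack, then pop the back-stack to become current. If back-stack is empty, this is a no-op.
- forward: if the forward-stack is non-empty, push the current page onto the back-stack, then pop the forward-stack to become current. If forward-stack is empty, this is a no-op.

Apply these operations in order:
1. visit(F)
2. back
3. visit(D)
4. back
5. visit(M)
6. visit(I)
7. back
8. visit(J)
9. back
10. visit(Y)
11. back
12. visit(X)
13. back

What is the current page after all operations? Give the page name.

After 1 (visit(F)): cur=F back=1 fwd=0
After 2 (back): cur=HOME back=0 fwd=1
After 3 (visit(D)): cur=D back=1 fwd=0
After 4 (back): cur=HOME back=0 fwd=1
After 5 (visit(M)): cur=M back=1 fwd=0
After 6 (visit(I)): cur=I back=2 fwd=0
After 7 (back): cur=M back=1 fwd=1
After 8 (visit(J)): cur=J back=2 fwd=0
After 9 (back): cur=M back=1 fwd=1
After 10 (visit(Y)): cur=Y back=2 fwd=0
After 11 (back): cur=M back=1 fwd=1
After 12 (visit(X)): cur=X back=2 fwd=0
After 13 (back): cur=M back=1 fwd=1

Answer: M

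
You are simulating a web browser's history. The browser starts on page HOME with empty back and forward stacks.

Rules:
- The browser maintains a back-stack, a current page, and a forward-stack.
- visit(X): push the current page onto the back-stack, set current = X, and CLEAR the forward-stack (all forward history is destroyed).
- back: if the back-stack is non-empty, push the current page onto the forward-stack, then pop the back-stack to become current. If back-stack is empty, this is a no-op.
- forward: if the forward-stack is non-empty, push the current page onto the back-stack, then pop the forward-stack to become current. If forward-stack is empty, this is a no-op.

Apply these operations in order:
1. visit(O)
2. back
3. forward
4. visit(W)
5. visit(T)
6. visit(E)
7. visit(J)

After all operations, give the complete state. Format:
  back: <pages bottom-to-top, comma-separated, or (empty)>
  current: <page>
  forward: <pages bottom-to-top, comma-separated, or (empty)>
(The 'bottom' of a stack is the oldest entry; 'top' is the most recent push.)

Answer: back: HOME,O,W,T,E
current: J
forward: (empty)

Derivation:
After 1 (visit(O)): cur=O back=1 fwd=0
After 2 (back): cur=HOME back=0 fwd=1
After 3 (forward): cur=O back=1 fwd=0
After 4 (visit(W)): cur=W back=2 fwd=0
After 5 (visit(T)): cur=T back=3 fwd=0
After 6 (visit(E)): cur=E back=4 fwd=0
After 7 (visit(J)): cur=J back=5 fwd=0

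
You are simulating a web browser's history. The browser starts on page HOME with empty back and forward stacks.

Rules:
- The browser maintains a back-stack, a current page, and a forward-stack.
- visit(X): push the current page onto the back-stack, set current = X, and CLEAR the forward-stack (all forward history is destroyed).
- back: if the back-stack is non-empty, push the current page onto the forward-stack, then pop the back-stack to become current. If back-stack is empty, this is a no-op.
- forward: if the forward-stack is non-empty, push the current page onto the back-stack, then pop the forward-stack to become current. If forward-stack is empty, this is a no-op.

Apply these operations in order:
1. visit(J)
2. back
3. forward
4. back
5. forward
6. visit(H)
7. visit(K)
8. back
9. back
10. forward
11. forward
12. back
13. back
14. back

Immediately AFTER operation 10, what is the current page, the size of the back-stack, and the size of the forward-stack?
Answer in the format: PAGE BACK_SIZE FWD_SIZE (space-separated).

After 1 (visit(J)): cur=J back=1 fwd=0
After 2 (back): cur=HOME back=0 fwd=1
After 3 (forward): cur=J back=1 fwd=0
After 4 (back): cur=HOME back=0 fwd=1
After 5 (forward): cur=J back=1 fwd=0
After 6 (visit(H)): cur=H back=2 fwd=0
After 7 (visit(K)): cur=K back=3 fwd=0
After 8 (back): cur=H back=2 fwd=1
After 9 (back): cur=J back=1 fwd=2
After 10 (forward): cur=H back=2 fwd=1

H 2 1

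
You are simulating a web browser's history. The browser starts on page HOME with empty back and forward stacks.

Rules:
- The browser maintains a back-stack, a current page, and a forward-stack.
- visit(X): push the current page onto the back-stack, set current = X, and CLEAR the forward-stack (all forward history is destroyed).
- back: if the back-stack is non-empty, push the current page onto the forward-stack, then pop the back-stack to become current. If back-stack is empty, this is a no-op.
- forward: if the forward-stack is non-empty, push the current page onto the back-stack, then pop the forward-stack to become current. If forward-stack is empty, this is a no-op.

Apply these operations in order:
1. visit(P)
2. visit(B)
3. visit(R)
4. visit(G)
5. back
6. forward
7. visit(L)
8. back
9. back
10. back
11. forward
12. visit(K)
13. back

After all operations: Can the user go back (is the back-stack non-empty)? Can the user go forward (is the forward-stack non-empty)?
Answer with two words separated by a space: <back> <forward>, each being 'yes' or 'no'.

After 1 (visit(P)): cur=P back=1 fwd=0
After 2 (visit(B)): cur=B back=2 fwd=0
After 3 (visit(R)): cur=R back=3 fwd=0
After 4 (visit(G)): cur=G back=4 fwd=0
After 5 (back): cur=R back=3 fwd=1
After 6 (forward): cur=G back=4 fwd=0
After 7 (visit(L)): cur=L back=5 fwd=0
After 8 (back): cur=G back=4 fwd=1
After 9 (back): cur=R back=3 fwd=2
After 10 (back): cur=B back=2 fwd=3
After 11 (forward): cur=R back=3 fwd=2
After 12 (visit(K)): cur=K back=4 fwd=0
After 13 (back): cur=R back=3 fwd=1

Answer: yes yes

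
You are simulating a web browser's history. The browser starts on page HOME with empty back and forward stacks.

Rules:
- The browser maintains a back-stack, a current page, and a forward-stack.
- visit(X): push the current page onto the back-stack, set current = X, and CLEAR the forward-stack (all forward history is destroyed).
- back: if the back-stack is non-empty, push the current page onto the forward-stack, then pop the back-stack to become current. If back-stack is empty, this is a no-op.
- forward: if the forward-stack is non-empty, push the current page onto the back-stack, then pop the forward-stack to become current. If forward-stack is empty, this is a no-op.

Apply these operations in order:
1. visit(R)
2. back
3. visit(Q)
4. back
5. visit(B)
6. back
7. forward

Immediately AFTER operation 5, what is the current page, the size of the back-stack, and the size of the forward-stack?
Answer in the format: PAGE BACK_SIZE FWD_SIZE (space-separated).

After 1 (visit(R)): cur=R back=1 fwd=0
After 2 (back): cur=HOME back=0 fwd=1
After 3 (visit(Q)): cur=Q back=1 fwd=0
After 4 (back): cur=HOME back=0 fwd=1
After 5 (visit(B)): cur=B back=1 fwd=0

B 1 0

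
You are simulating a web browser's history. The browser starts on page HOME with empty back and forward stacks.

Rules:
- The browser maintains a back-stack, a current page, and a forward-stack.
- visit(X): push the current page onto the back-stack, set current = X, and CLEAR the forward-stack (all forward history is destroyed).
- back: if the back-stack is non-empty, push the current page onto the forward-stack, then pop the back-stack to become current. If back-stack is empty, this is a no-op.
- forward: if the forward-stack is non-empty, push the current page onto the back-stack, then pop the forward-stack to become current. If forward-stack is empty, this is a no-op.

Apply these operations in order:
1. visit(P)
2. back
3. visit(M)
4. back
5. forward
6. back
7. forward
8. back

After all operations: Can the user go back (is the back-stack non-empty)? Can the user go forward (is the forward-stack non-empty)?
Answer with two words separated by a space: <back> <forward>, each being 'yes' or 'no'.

After 1 (visit(P)): cur=P back=1 fwd=0
After 2 (back): cur=HOME back=0 fwd=1
After 3 (visit(M)): cur=M back=1 fwd=0
After 4 (back): cur=HOME back=0 fwd=1
After 5 (forward): cur=M back=1 fwd=0
After 6 (back): cur=HOME back=0 fwd=1
After 7 (forward): cur=M back=1 fwd=0
After 8 (back): cur=HOME back=0 fwd=1

Answer: no yes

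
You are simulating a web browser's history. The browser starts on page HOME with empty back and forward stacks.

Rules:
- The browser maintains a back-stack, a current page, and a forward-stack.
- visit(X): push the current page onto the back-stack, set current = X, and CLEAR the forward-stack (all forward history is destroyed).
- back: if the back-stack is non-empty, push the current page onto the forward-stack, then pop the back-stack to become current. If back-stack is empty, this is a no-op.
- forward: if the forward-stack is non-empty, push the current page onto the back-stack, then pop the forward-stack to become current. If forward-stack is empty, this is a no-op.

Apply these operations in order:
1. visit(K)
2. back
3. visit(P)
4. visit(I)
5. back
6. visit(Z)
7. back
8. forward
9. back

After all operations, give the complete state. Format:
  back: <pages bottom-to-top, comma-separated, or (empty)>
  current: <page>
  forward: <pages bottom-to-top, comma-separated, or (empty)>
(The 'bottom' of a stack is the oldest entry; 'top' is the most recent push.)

After 1 (visit(K)): cur=K back=1 fwd=0
After 2 (back): cur=HOME back=0 fwd=1
After 3 (visit(P)): cur=P back=1 fwd=0
After 4 (visit(I)): cur=I back=2 fwd=0
After 5 (back): cur=P back=1 fwd=1
After 6 (visit(Z)): cur=Z back=2 fwd=0
After 7 (back): cur=P back=1 fwd=1
After 8 (forward): cur=Z back=2 fwd=0
After 9 (back): cur=P back=1 fwd=1

Answer: back: HOME
current: P
forward: Z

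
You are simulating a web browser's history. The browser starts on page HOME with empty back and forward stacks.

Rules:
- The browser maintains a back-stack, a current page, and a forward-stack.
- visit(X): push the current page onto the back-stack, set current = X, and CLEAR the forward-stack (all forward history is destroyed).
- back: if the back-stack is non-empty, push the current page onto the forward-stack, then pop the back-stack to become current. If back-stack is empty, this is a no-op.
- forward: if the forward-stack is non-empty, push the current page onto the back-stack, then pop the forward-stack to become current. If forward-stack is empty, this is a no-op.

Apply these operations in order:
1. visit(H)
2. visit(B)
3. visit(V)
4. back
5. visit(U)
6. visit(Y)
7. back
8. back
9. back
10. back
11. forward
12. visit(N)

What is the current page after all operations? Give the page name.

After 1 (visit(H)): cur=H back=1 fwd=0
After 2 (visit(B)): cur=B back=2 fwd=0
After 3 (visit(V)): cur=V back=3 fwd=0
After 4 (back): cur=B back=2 fwd=1
After 5 (visit(U)): cur=U back=3 fwd=0
After 6 (visit(Y)): cur=Y back=4 fwd=0
After 7 (back): cur=U back=3 fwd=1
After 8 (back): cur=B back=2 fwd=2
After 9 (back): cur=H back=1 fwd=3
After 10 (back): cur=HOME back=0 fwd=4
After 11 (forward): cur=H back=1 fwd=3
After 12 (visit(N)): cur=N back=2 fwd=0

Answer: N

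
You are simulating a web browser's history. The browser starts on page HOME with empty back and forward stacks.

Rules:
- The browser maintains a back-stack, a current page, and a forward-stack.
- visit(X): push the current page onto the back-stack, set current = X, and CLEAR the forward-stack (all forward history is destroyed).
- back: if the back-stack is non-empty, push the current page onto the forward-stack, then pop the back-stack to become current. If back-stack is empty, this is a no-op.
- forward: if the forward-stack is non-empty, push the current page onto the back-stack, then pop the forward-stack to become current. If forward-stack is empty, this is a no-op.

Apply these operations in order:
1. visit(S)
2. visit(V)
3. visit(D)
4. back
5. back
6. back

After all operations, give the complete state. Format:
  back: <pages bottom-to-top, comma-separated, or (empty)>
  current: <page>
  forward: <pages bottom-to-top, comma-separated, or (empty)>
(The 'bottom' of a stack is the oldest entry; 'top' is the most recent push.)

Answer: back: (empty)
current: HOME
forward: D,V,S

Derivation:
After 1 (visit(S)): cur=S back=1 fwd=0
After 2 (visit(V)): cur=V back=2 fwd=0
After 3 (visit(D)): cur=D back=3 fwd=0
After 4 (back): cur=V back=2 fwd=1
After 5 (back): cur=S back=1 fwd=2
After 6 (back): cur=HOME back=0 fwd=3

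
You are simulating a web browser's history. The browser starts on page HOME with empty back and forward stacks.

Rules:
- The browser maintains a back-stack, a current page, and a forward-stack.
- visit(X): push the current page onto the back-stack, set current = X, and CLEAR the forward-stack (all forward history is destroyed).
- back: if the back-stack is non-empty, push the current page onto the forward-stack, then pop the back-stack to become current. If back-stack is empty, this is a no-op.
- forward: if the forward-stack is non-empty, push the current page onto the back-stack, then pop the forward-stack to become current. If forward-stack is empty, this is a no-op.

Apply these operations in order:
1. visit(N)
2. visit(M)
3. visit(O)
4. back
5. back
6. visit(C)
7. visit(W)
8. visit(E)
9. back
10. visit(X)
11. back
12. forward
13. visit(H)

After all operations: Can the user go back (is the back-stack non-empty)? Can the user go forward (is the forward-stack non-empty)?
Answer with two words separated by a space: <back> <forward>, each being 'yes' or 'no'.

Answer: yes no

Derivation:
After 1 (visit(N)): cur=N back=1 fwd=0
After 2 (visit(M)): cur=M back=2 fwd=0
After 3 (visit(O)): cur=O back=3 fwd=0
After 4 (back): cur=M back=2 fwd=1
After 5 (back): cur=N back=1 fwd=2
After 6 (visit(C)): cur=C back=2 fwd=0
After 7 (visit(W)): cur=W back=3 fwd=0
After 8 (visit(E)): cur=E back=4 fwd=0
After 9 (back): cur=W back=3 fwd=1
After 10 (visit(X)): cur=X back=4 fwd=0
After 11 (back): cur=W back=3 fwd=1
After 12 (forward): cur=X back=4 fwd=0
After 13 (visit(H)): cur=H back=5 fwd=0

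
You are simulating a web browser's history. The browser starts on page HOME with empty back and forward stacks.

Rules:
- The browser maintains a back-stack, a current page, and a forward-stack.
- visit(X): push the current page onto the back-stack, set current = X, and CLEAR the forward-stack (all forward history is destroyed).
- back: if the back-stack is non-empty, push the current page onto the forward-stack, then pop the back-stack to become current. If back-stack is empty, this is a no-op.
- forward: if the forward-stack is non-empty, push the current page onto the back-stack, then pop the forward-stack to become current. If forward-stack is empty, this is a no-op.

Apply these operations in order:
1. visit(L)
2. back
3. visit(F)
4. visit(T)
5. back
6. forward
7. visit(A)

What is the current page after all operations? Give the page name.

Answer: A

Derivation:
After 1 (visit(L)): cur=L back=1 fwd=0
After 2 (back): cur=HOME back=0 fwd=1
After 3 (visit(F)): cur=F back=1 fwd=0
After 4 (visit(T)): cur=T back=2 fwd=0
After 5 (back): cur=F back=1 fwd=1
After 6 (forward): cur=T back=2 fwd=0
After 7 (visit(A)): cur=A back=3 fwd=0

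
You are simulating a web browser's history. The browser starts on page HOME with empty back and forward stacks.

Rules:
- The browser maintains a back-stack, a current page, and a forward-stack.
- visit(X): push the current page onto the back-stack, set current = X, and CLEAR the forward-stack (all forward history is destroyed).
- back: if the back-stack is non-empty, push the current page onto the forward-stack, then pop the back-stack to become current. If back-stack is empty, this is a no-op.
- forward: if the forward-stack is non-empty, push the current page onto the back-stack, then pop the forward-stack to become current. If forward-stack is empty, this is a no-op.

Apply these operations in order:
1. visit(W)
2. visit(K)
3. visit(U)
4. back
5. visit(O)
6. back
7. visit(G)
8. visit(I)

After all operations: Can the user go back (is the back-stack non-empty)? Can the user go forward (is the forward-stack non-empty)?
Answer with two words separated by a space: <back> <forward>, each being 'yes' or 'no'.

After 1 (visit(W)): cur=W back=1 fwd=0
After 2 (visit(K)): cur=K back=2 fwd=0
After 3 (visit(U)): cur=U back=3 fwd=0
After 4 (back): cur=K back=2 fwd=1
After 5 (visit(O)): cur=O back=3 fwd=0
After 6 (back): cur=K back=2 fwd=1
After 7 (visit(G)): cur=G back=3 fwd=0
After 8 (visit(I)): cur=I back=4 fwd=0

Answer: yes no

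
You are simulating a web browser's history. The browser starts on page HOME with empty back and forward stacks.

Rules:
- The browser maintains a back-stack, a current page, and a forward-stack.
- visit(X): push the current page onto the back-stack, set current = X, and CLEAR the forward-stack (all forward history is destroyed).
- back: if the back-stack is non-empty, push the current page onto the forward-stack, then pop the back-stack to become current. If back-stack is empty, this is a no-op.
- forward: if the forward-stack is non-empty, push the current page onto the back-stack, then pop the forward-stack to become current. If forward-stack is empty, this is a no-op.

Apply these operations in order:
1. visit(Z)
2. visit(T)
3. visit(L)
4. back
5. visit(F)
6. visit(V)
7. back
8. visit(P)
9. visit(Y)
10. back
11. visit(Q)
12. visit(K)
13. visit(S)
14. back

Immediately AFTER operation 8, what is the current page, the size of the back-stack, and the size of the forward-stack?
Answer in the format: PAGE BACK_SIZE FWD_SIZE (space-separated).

After 1 (visit(Z)): cur=Z back=1 fwd=0
After 2 (visit(T)): cur=T back=2 fwd=0
After 3 (visit(L)): cur=L back=3 fwd=0
After 4 (back): cur=T back=2 fwd=1
After 5 (visit(F)): cur=F back=3 fwd=0
After 6 (visit(V)): cur=V back=4 fwd=0
After 7 (back): cur=F back=3 fwd=1
After 8 (visit(P)): cur=P back=4 fwd=0

P 4 0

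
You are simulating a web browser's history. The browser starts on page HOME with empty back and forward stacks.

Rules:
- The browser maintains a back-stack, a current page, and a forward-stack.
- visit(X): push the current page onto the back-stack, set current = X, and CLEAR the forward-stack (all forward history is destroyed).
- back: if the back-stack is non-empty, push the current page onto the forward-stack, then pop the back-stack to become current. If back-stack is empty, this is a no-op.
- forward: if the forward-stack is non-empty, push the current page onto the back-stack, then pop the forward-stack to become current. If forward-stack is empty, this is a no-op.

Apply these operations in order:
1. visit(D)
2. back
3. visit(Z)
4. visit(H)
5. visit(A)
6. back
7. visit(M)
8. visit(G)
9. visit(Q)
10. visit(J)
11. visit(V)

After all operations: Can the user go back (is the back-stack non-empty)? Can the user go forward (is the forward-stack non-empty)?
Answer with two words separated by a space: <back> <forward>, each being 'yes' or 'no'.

Answer: yes no

Derivation:
After 1 (visit(D)): cur=D back=1 fwd=0
After 2 (back): cur=HOME back=0 fwd=1
After 3 (visit(Z)): cur=Z back=1 fwd=0
After 4 (visit(H)): cur=H back=2 fwd=0
After 5 (visit(A)): cur=A back=3 fwd=0
After 6 (back): cur=H back=2 fwd=1
After 7 (visit(M)): cur=M back=3 fwd=0
After 8 (visit(G)): cur=G back=4 fwd=0
After 9 (visit(Q)): cur=Q back=5 fwd=0
After 10 (visit(J)): cur=J back=6 fwd=0
After 11 (visit(V)): cur=V back=7 fwd=0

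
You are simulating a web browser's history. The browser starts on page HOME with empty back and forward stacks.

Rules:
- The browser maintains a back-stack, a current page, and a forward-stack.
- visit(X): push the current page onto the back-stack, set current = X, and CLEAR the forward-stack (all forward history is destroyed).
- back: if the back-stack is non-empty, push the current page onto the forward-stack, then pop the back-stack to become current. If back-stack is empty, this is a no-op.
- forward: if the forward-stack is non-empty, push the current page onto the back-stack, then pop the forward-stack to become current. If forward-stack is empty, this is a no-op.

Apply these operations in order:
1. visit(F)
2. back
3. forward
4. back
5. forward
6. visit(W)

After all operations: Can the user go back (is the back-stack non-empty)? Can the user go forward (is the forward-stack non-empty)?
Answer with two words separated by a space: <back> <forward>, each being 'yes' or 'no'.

After 1 (visit(F)): cur=F back=1 fwd=0
After 2 (back): cur=HOME back=0 fwd=1
After 3 (forward): cur=F back=1 fwd=0
After 4 (back): cur=HOME back=0 fwd=1
After 5 (forward): cur=F back=1 fwd=0
After 6 (visit(W)): cur=W back=2 fwd=0

Answer: yes no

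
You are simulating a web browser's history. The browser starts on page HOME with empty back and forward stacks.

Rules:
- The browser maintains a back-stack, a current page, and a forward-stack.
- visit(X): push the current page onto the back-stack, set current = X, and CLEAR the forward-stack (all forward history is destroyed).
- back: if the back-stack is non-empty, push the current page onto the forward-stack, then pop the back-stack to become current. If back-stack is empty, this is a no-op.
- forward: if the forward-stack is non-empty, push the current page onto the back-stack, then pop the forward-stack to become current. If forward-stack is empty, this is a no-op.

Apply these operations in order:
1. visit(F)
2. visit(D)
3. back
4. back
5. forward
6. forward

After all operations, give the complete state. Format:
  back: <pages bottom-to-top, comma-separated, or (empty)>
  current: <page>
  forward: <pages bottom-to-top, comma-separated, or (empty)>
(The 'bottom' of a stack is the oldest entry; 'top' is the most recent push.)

Answer: back: HOME,F
current: D
forward: (empty)

Derivation:
After 1 (visit(F)): cur=F back=1 fwd=0
After 2 (visit(D)): cur=D back=2 fwd=0
After 3 (back): cur=F back=1 fwd=1
After 4 (back): cur=HOME back=0 fwd=2
After 5 (forward): cur=F back=1 fwd=1
After 6 (forward): cur=D back=2 fwd=0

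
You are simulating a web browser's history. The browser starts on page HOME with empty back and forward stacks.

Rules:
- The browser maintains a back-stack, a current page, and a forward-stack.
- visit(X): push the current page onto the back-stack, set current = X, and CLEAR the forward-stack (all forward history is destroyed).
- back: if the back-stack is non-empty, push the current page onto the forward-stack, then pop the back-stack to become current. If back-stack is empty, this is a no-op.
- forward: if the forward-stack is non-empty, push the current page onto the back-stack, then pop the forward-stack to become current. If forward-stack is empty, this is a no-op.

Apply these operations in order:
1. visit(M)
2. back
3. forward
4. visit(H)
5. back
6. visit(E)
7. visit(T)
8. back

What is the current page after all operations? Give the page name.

Answer: E

Derivation:
After 1 (visit(M)): cur=M back=1 fwd=0
After 2 (back): cur=HOME back=0 fwd=1
After 3 (forward): cur=M back=1 fwd=0
After 4 (visit(H)): cur=H back=2 fwd=0
After 5 (back): cur=M back=1 fwd=1
After 6 (visit(E)): cur=E back=2 fwd=0
After 7 (visit(T)): cur=T back=3 fwd=0
After 8 (back): cur=E back=2 fwd=1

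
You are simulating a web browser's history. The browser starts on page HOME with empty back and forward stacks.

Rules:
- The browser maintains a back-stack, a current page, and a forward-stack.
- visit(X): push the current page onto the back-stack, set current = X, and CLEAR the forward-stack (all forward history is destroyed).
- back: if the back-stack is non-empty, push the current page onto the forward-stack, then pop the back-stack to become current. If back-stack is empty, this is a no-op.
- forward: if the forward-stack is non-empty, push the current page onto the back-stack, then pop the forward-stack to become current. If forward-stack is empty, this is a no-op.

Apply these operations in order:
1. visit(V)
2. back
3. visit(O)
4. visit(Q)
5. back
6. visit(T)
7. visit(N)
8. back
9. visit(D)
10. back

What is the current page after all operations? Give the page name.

After 1 (visit(V)): cur=V back=1 fwd=0
After 2 (back): cur=HOME back=0 fwd=1
After 3 (visit(O)): cur=O back=1 fwd=0
After 4 (visit(Q)): cur=Q back=2 fwd=0
After 5 (back): cur=O back=1 fwd=1
After 6 (visit(T)): cur=T back=2 fwd=0
After 7 (visit(N)): cur=N back=3 fwd=0
After 8 (back): cur=T back=2 fwd=1
After 9 (visit(D)): cur=D back=3 fwd=0
After 10 (back): cur=T back=2 fwd=1

Answer: T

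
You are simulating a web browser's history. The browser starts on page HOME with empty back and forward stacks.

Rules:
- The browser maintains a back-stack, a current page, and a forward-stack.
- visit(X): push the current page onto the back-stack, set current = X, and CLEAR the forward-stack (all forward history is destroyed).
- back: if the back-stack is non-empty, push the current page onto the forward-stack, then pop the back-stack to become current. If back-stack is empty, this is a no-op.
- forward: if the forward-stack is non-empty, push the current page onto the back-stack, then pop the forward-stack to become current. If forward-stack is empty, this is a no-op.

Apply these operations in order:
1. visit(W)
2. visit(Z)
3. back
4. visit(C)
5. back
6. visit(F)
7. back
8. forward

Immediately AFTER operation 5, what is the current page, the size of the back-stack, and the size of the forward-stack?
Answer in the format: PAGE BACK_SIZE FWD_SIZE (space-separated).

After 1 (visit(W)): cur=W back=1 fwd=0
After 2 (visit(Z)): cur=Z back=2 fwd=0
After 3 (back): cur=W back=1 fwd=1
After 4 (visit(C)): cur=C back=2 fwd=0
After 5 (back): cur=W back=1 fwd=1

W 1 1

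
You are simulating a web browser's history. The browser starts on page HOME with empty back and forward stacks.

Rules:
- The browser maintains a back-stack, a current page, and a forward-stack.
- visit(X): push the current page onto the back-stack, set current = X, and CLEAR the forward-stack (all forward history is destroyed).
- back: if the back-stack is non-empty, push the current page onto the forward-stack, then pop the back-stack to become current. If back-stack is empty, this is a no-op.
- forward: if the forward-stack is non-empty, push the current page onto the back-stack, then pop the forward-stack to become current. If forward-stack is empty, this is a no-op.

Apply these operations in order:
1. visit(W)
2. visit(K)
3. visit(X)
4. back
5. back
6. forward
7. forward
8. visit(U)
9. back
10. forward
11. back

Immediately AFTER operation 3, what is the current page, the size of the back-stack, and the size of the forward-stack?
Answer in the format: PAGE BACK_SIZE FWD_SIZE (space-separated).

After 1 (visit(W)): cur=W back=1 fwd=0
After 2 (visit(K)): cur=K back=2 fwd=0
After 3 (visit(X)): cur=X back=3 fwd=0

X 3 0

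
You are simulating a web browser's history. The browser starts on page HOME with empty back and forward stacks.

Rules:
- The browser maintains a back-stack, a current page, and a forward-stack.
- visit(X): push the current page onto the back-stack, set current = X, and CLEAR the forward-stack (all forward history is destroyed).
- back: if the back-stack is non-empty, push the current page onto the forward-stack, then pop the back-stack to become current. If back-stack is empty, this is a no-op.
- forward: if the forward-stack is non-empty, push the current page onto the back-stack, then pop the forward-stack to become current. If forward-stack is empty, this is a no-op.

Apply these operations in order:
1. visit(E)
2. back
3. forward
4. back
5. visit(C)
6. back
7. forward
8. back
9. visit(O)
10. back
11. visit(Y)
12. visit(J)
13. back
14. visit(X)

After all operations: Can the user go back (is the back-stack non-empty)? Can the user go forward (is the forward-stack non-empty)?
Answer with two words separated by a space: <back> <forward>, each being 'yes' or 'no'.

Answer: yes no

Derivation:
After 1 (visit(E)): cur=E back=1 fwd=0
After 2 (back): cur=HOME back=0 fwd=1
After 3 (forward): cur=E back=1 fwd=0
After 4 (back): cur=HOME back=0 fwd=1
After 5 (visit(C)): cur=C back=1 fwd=0
After 6 (back): cur=HOME back=0 fwd=1
After 7 (forward): cur=C back=1 fwd=0
After 8 (back): cur=HOME back=0 fwd=1
After 9 (visit(O)): cur=O back=1 fwd=0
After 10 (back): cur=HOME back=0 fwd=1
After 11 (visit(Y)): cur=Y back=1 fwd=0
After 12 (visit(J)): cur=J back=2 fwd=0
After 13 (back): cur=Y back=1 fwd=1
After 14 (visit(X)): cur=X back=2 fwd=0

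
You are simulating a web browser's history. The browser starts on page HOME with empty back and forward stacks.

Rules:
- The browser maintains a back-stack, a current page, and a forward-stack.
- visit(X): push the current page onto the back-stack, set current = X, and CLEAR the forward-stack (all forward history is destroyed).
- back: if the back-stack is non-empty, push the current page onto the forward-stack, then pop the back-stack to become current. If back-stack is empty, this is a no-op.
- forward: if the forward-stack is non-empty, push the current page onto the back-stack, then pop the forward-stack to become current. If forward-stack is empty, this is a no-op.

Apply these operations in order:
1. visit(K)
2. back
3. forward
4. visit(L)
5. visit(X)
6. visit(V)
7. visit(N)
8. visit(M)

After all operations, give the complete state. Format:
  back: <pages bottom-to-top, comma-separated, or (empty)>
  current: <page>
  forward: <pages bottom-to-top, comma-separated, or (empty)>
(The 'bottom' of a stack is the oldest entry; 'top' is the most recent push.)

After 1 (visit(K)): cur=K back=1 fwd=0
After 2 (back): cur=HOME back=0 fwd=1
After 3 (forward): cur=K back=1 fwd=0
After 4 (visit(L)): cur=L back=2 fwd=0
After 5 (visit(X)): cur=X back=3 fwd=0
After 6 (visit(V)): cur=V back=4 fwd=0
After 7 (visit(N)): cur=N back=5 fwd=0
After 8 (visit(M)): cur=M back=6 fwd=0

Answer: back: HOME,K,L,X,V,N
current: M
forward: (empty)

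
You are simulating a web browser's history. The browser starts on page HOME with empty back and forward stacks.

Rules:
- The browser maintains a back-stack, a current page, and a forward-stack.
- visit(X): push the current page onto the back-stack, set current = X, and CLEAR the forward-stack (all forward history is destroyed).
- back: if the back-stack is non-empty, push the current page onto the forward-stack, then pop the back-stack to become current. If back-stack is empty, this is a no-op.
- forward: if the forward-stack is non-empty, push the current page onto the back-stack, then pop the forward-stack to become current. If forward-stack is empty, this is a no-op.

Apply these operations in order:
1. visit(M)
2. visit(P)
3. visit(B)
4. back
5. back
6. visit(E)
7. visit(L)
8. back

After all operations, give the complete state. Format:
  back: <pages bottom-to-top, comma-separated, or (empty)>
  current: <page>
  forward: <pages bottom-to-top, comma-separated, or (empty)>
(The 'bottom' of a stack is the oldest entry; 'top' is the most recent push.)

After 1 (visit(M)): cur=M back=1 fwd=0
After 2 (visit(P)): cur=P back=2 fwd=0
After 3 (visit(B)): cur=B back=3 fwd=0
After 4 (back): cur=P back=2 fwd=1
After 5 (back): cur=M back=1 fwd=2
After 6 (visit(E)): cur=E back=2 fwd=0
After 7 (visit(L)): cur=L back=3 fwd=0
After 8 (back): cur=E back=2 fwd=1

Answer: back: HOME,M
current: E
forward: L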